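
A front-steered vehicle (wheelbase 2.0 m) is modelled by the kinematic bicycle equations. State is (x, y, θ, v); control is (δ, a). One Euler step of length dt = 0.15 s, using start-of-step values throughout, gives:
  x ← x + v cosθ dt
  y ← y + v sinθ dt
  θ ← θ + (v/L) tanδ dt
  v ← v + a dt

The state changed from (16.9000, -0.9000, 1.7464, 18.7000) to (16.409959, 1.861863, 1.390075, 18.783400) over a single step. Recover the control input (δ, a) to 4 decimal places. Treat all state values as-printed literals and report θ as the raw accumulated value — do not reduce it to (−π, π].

δ = -0.2488, a = 0.5560

a = (v'−v)/dt = (0.083400)/0.15 = 0.5560
Δθ = θ'−θ = -0.356325;  (v·dt/L) = 18.7000·0.15/2.0 = 1.402500
tan δ = Δθ·L/(v·dt) = -0.254064  →  δ = -0.2488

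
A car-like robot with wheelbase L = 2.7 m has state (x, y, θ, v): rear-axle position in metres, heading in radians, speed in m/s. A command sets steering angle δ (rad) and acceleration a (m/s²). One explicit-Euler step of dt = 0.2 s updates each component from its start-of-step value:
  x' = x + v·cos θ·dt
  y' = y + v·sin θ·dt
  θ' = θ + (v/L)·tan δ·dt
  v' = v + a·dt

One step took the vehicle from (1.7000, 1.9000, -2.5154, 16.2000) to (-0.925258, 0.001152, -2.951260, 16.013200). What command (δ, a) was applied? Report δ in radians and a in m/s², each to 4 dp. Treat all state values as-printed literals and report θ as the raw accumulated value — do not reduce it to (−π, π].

δ = -0.3484, a = -0.9340

a = (v'−v)/dt = (-0.186800)/0.2 = -0.9340
Δθ = θ'−θ = -0.435860;  (v·dt/L) = 16.2000·0.2/2.7 = 1.200000
tan δ = Δθ·L/(v·dt) = -0.363217  →  δ = -0.3484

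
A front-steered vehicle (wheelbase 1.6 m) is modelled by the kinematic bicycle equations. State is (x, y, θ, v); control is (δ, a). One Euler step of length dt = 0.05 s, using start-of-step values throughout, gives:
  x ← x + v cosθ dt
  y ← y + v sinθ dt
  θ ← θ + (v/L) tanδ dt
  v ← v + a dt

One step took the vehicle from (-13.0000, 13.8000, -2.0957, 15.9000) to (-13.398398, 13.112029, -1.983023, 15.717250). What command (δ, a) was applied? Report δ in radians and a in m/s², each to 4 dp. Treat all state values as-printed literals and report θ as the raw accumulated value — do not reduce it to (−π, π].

δ = 0.2230, a = -3.6550

a = (v'−v)/dt = (-0.182750)/0.05 = -3.6550
Δθ = θ'−θ = 0.112677;  (v·dt/L) = 15.9000·0.05/1.6 = 0.496875
tan δ = Δθ·L/(v·dt) = 0.226771  →  δ = 0.2230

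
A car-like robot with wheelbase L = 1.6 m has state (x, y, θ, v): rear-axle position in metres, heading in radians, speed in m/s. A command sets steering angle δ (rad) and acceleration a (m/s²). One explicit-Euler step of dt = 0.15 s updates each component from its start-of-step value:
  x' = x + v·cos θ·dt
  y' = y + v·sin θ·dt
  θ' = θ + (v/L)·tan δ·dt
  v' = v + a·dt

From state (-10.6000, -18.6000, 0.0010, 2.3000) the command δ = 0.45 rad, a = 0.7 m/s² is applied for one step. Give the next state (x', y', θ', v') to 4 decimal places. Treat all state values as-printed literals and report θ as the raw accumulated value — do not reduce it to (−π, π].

(-10.2550, -18.5997, 0.1052, 2.4050)

x' = -10.6000 + 2.3000·cos(0.0010)·0.15 = -10.2550
y' = -18.6000 + 2.3000·sin(0.0010)·0.15 = -18.5997
θ' = 0.0010 + (2.3000/1.6)·tan(0.45)·0.15 = 0.1052
v' = 2.3000 + 0.7000·0.15 = 2.4050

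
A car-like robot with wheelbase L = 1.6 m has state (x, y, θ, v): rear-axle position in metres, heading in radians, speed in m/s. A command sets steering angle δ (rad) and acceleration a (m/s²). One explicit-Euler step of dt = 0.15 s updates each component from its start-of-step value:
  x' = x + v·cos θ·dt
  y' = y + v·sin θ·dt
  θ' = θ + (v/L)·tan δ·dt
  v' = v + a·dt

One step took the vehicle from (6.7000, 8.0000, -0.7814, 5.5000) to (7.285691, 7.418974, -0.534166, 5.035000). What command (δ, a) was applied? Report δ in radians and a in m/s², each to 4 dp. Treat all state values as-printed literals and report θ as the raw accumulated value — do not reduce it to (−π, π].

a = (v'−v)/dt = (-0.465000)/0.15 = -3.1000
Δθ = θ'−θ = 0.247234;  (v·dt/L) = 5.5000·0.15/1.6 = 0.515625
tan δ = Δθ·L/(v·dt) = 0.479484  →  δ = 0.4471

δ = 0.4471, a = -3.1000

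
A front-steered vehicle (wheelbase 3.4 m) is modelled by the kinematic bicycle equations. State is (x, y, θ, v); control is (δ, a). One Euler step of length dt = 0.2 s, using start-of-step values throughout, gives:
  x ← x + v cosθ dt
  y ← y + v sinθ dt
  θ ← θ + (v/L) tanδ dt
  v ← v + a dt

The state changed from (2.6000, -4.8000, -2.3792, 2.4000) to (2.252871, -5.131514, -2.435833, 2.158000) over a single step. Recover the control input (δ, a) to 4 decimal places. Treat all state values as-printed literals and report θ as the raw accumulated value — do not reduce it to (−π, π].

a = (v'−v)/dt = (-0.242000)/0.2 = -1.2100
Δθ = θ'−θ = -0.056633;  (v·dt/L) = 2.4000·0.2/3.4 = 0.141176
tan δ = Δθ·L/(v·dt) = -0.401150  →  δ = -0.3815

δ = -0.3815, a = -1.2100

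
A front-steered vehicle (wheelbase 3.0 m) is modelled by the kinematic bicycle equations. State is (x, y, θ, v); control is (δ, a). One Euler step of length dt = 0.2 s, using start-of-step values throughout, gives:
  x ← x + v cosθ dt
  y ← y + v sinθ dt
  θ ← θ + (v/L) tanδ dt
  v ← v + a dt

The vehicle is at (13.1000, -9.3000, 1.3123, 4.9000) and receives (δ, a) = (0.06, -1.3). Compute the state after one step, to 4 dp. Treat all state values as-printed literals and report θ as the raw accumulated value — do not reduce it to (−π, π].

(13.3505, -8.3526, 1.3319, 4.6400)

x' = 13.1000 + 4.9000·cos(1.3123)·0.2 = 13.3505
y' = -9.3000 + 4.9000·sin(1.3123)·0.2 = -8.3526
θ' = 1.3123 + (4.9000/3.0)·tan(0.06)·0.2 = 1.3319
v' = 4.9000 − 1.3000·0.2 = 4.6400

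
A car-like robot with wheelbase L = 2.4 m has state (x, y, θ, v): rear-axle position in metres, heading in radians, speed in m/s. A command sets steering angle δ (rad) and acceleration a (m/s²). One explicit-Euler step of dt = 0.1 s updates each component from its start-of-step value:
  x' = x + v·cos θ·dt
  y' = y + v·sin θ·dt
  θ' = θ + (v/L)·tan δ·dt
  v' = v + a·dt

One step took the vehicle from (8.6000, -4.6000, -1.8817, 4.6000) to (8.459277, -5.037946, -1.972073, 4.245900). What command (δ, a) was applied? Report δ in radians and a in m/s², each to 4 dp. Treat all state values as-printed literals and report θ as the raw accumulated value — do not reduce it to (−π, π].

a = (v'−v)/dt = (-0.354100)/0.1 = -3.5410
Δθ = θ'−θ = -0.090373;  (v·dt/L) = 4.6000·0.1/2.4 = 0.191667
tan δ = Δθ·L/(v·dt) = -0.471511  →  δ = -0.4406

δ = -0.4406, a = -3.5410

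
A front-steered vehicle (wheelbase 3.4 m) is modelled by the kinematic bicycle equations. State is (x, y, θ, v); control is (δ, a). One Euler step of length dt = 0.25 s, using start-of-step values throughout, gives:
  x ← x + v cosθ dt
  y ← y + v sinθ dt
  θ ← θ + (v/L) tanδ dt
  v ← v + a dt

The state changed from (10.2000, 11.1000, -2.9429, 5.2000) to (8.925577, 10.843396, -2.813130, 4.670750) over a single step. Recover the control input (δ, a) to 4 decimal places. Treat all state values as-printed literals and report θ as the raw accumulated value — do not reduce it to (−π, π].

a = (v'−v)/dt = (-0.529250)/0.25 = -2.1170
Δθ = θ'−θ = 0.129770;  (v·dt/L) = 5.2000·0.25/3.4 = 0.382353
tan δ = Δθ·L/(v·dt) = 0.339398  →  δ = 0.3272

δ = 0.3272, a = -2.1170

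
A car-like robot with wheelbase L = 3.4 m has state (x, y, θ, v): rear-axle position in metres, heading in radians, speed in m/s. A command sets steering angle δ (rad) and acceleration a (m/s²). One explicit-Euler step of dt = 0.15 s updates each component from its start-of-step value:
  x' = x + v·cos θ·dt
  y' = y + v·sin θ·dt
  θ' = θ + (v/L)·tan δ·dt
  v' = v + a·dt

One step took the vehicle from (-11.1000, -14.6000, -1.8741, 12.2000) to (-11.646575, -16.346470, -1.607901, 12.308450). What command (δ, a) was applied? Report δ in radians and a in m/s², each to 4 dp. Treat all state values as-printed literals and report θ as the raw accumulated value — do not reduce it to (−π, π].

a = (v'−v)/dt = (0.108450)/0.15 = 0.7230
Δθ = θ'−θ = 0.266199;  (v·dt/L) = 12.2000·0.15/3.4 = 0.538235
tan δ = Δθ·L/(v·dt) = 0.494577  →  δ = 0.4593

δ = 0.4593, a = 0.7230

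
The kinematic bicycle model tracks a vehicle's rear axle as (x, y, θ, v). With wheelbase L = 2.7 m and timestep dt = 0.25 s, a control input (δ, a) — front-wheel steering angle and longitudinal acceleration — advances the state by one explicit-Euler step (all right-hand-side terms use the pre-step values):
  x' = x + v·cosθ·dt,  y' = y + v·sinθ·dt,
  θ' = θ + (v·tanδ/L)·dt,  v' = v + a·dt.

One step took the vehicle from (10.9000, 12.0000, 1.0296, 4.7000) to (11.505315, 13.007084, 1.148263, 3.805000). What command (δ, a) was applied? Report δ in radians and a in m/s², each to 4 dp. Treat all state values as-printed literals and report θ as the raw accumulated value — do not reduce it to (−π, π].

a = (v'−v)/dt = (-0.895000)/0.25 = -3.5800
Δθ = θ'−θ = 0.118663;  (v·dt/L) = 4.7000·0.25/2.7 = 0.435185
tan δ = Δθ·L/(v·dt) = 0.272672  →  δ = 0.2662

δ = 0.2662, a = -3.5800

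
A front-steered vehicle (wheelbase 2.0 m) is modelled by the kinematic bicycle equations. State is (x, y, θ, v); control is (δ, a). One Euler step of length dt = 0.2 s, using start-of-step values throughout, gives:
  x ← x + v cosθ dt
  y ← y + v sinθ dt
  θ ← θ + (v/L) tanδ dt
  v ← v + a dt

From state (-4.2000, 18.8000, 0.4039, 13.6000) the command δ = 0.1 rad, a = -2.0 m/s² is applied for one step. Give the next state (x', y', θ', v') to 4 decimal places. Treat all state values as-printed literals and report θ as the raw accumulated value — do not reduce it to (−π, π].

(-1.6989, 19.8690, 0.5404, 13.2000)

x' = -4.2000 + 13.6000·cos(0.4039)·0.2 = -1.6989
y' = 18.8000 + 13.6000·sin(0.4039)·0.2 = 19.8690
θ' = 0.4039 + (13.6000/2.0)·tan(0.1)·0.2 = 0.5404
v' = 13.6000 − 2.0000·0.2 = 13.2000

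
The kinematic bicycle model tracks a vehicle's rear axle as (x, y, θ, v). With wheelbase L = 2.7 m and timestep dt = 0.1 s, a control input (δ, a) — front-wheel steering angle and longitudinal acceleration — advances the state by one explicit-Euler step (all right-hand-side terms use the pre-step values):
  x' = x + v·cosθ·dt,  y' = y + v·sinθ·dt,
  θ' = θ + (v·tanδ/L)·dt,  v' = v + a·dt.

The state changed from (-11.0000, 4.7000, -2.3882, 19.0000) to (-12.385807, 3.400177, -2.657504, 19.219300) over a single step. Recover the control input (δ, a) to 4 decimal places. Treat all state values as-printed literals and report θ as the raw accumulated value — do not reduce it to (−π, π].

δ = -0.3655, a = 2.1930

a = (v'−v)/dt = (0.219300)/0.1 = 2.1930
Δθ = θ'−θ = -0.269304;  (v·dt/L) = 19.0000·0.1/2.7 = 0.703704
tan δ = Δθ·L/(v·dt) = -0.382695  →  δ = -0.3655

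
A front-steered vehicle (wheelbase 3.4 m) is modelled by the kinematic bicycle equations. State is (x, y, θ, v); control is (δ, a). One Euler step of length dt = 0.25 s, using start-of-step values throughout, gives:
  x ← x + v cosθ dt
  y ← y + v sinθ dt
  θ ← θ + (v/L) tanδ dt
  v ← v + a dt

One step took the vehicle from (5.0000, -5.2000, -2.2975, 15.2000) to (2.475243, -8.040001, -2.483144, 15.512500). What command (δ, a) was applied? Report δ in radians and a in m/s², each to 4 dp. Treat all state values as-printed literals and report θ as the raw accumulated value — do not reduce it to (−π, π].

a = (v'−v)/dt = (0.312500)/0.25 = 1.2500
Δθ = θ'−θ = -0.185644;  (v·dt/L) = 15.2000·0.25/3.4 = 1.117647
tan δ = Δθ·L/(v·dt) = -0.166103  →  δ = -0.1646

δ = -0.1646, a = 1.2500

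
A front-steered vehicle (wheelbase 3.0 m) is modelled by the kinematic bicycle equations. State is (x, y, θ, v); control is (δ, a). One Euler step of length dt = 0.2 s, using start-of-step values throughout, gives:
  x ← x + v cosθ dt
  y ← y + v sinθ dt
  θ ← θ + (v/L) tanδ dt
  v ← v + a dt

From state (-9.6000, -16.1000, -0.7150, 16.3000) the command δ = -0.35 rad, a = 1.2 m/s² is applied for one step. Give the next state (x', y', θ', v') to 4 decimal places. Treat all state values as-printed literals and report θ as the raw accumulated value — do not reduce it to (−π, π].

(-7.1384, -18.2373, -1.1117, 16.5400)

x' = -9.6000 + 16.3000·cos(-0.7150)·0.2 = -7.1384
y' = -16.1000 + 16.3000·sin(-0.7150)·0.2 = -18.2373
θ' = -0.7150 + (16.3000/3.0)·tan(-0.35)·0.2 = -1.1117
v' = 16.3000 + 1.2000·0.2 = 16.5400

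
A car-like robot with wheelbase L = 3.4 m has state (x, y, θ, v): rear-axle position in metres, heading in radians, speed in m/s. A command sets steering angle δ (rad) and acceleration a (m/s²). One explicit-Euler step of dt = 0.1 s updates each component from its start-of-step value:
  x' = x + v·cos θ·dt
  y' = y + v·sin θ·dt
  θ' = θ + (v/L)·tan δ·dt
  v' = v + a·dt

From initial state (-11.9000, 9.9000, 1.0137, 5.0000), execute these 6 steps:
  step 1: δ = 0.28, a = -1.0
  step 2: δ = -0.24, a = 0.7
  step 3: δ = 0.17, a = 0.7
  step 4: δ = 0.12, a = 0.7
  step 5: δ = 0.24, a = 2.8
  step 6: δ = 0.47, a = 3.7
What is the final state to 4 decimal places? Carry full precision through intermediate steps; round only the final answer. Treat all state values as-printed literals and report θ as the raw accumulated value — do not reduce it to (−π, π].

after step 1 (δ=0.28, a=-1.0): (-11.635638, 10.324397, 1.055987, 4.900000)
after step 2 (δ=-0.24, a=0.7): (-11.394378, 10.750887, 1.020719, 4.970000)
after step 3 (δ=0.17, a=0.7): (-11.134569, 11.174571, 1.045812, 5.040000)
after step 4 (δ=0.12, a=0.7): (-10.881965, 11.610698, 1.063686, 5.110000)
after step 5 (δ=0.24, a=2.8): (-10.633796, 12.057390, 1.100465, 5.390000)
after step 6 (δ=0.47, a=3.7): (-10.389531, 12.537864, 1.180993, 5.760000)

(-10.3895, 12.5379, 1.1810, 5.7600)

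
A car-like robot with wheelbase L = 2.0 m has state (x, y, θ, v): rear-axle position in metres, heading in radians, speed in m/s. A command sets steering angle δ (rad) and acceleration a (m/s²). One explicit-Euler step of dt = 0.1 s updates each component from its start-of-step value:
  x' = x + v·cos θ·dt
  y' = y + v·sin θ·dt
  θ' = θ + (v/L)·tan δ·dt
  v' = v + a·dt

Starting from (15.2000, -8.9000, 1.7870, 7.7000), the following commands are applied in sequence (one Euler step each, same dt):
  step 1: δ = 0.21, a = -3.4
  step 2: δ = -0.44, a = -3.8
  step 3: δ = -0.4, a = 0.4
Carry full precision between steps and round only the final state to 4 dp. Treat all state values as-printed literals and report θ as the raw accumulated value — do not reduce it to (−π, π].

after step 1 (δ=0.21, a=-3.4): (15.034817, -8.147926, 1.869060, 7.360000)
after step 2 (δ=-0.44, a=-3.8): (14.818536, -7.444422, 1.695813, 6.980000)
after step 3 (δ=-0.4, a=0.4): (14.731501, -6.751870, 1.548258, 7.020000)

(14.7315, -6.7519, 1.5483, 7.0200)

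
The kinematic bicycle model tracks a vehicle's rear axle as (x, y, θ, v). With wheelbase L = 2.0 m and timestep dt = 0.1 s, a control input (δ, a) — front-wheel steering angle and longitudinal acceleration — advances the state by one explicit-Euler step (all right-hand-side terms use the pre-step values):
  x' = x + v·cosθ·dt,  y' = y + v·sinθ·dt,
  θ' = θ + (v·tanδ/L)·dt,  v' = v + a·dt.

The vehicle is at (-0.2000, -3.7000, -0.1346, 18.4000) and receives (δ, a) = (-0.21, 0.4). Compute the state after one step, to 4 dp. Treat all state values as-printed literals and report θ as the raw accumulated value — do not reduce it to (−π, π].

x' = -0.2000 + 18.4000·cos(-0.1346)·0.1 = 1.6234
y' = -3.7000 + 18.4000·sin(-0.1346)·0.1 = -3.9469
θ' = -0.1346 + (18.4000/2.0)·tan(-0.21)·0.1 = -0.3307
v' = 18.4000 + 0.4000·0.1 = 18.4400

(1.6234, -3.9469, -0.3307, 18.4400)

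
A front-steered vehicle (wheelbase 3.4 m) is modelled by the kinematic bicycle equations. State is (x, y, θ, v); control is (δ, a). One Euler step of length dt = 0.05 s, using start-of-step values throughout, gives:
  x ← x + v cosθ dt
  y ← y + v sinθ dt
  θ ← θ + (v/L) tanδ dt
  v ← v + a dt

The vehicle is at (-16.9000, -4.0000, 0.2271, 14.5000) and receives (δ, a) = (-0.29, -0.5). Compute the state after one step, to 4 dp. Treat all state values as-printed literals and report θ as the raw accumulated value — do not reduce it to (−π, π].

x' = -16.9000 + 14.5000·cos(0.2271)·0.05 = -16.1936
y' = -4.0000 + 14.5000·sin(0.2271)·0.05 = -3.8368
θ' = 0.2271 + (14.5000/3.4)·tan(-0.29)·0.05 = 0.1635
v' = 14.5000 − 0.5000·0.05 = 14.4750

(-16.1936, -3.8368, 0.1635, 14.4750)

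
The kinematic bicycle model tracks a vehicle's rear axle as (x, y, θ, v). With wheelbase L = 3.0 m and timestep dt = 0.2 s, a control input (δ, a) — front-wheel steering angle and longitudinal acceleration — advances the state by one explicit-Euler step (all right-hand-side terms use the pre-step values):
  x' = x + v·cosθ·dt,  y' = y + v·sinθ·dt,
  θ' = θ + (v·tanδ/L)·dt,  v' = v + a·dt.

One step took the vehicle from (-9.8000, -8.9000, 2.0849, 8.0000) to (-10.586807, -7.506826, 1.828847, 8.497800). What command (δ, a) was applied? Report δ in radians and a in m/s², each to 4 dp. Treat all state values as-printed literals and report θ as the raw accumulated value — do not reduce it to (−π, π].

δ = -0.4476, a = 2.4890

a = (v'−v)/dt = (0.497800)/0.2 = 2.4890
Δθ = θ'−θ = -0.256053;  (v·dt/L) = 8.0000·0.2/3.0 = 0.533333
tan δ = Δθ·L/(v·dt) = -0.480099  →  δ = -0.4476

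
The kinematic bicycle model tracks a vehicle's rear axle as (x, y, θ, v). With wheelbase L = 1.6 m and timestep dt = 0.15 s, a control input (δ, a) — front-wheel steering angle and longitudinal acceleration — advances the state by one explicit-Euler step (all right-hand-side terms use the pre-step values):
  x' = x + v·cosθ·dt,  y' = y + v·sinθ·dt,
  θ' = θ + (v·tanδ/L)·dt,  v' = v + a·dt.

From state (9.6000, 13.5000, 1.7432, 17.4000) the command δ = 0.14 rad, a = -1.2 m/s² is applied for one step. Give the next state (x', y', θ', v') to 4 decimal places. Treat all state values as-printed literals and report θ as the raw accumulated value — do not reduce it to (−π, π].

(9.1523, 16.0713, 1.9731, 17.2200)

x' = 9.6000 + 17.4000·cos(1.7432)·0.15 = 9.1523
y' = 13.5000 + 17.4000·sin(1.7432)·0.15 = 16.0713
θ' = 1.7432 + (17.4000/1.6)·tan(0.14)·0.15 = 1.9731
v' = 17.4000 − 1.2000·0.15 = 17.2200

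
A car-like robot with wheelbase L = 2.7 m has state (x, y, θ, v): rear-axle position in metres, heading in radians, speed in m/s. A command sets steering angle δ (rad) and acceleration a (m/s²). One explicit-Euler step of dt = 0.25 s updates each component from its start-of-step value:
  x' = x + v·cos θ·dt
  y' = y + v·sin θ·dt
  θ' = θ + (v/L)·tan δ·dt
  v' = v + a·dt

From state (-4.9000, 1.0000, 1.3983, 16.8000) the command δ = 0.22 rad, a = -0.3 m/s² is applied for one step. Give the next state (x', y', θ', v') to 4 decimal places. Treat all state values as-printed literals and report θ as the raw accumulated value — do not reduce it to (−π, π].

(-4.1791, 5.1377, 1.7462, 16.7250)

x' = -4.9000 + 16.8000·cos(1.3983)·0.25 = -4.1791
y' = 1.0000 + 16.8000·sin(1.3983)·0.25 = 5.1377
θ' = 1.3983 + (16.8000/2.7)·tan(0.22)·0.25 = 1.7462
v' = 16.8000 − 0.3000·0.25 = 16.7250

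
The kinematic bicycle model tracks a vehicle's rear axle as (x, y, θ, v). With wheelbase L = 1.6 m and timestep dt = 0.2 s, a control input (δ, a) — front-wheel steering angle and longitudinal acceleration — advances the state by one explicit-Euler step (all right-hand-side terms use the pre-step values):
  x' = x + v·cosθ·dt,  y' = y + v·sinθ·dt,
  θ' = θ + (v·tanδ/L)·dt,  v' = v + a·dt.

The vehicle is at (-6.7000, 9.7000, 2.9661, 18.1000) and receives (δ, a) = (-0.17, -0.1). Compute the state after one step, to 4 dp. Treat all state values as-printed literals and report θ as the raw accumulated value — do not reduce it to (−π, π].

x' = -6.7000 + 18.1000·cos(2.9661)·0.2 = -10.2644
y' = 9.7000 + 18.1000·sin(2.9661)·0.2 = 10.3320
θ' = 2.9661 + (18.1000/1.6)·tan(-0.17)·0.2 = 2.5777
v' = 18.1000 − 0.1000·0.2 = 18.0800

(-10.2644, 10.3320, 2.5777, 18.0800)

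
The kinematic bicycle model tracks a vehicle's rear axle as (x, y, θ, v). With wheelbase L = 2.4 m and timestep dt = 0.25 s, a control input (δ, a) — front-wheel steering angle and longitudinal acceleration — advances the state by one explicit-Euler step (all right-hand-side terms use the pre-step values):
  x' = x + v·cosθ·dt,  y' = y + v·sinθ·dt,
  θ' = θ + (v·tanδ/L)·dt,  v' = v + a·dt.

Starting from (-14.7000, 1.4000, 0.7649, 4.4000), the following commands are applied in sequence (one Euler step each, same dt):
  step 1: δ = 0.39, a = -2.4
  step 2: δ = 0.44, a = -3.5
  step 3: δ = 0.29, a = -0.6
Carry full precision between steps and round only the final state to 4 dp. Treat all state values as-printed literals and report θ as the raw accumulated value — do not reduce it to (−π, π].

(-13.0508, 3.6006, 1.2306, 2.7750)

after step 1 (δ=0.39, a=-2.4): (-13.906403, 2.161711, 0.953300, 3.800000)
after step 2 (δ=0.44, a=-3.5): (-13.356357, 2.936276, 1.139651, 2.925000)
after step 3 (δ=0.29, a=-0.6): (-13.050760, 3.600607, 1.230573, 2.775000)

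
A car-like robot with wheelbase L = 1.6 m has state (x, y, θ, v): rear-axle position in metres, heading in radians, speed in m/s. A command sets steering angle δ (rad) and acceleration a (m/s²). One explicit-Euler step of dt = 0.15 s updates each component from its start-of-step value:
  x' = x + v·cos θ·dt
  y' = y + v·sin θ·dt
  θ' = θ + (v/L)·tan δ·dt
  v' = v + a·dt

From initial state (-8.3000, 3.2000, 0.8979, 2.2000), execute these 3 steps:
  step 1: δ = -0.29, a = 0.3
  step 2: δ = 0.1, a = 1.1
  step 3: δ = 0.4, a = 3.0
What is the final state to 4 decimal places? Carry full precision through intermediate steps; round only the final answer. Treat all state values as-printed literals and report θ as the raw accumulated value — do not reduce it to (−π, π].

(-7.6321, 3.9814, 0.9530, 2.8600)

after step 1 (δ=-0.29, a=0.3): (-8.094326, 3.458067, 0.836352, 2.245000)
after step 2 (δ=0.1, a=1.1): (-7.868645, 3.708004, 0.857470, 2.410000)
after step 3 (δ=0.4, a=3.0): (-7.632096, 3.981366, 0.952995, 2.860000)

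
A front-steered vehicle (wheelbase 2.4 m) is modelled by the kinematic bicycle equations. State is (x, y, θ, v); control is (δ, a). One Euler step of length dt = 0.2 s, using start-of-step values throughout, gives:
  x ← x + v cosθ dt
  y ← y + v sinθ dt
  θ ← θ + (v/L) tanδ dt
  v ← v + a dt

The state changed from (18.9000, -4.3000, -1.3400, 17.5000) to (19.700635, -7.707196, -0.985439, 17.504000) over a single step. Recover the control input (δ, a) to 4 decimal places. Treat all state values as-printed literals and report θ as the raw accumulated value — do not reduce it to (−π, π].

δ = 0.2385, a = 0.0200

a = (v'−v)/dt = (0.004000)/0.2 = 0.0200
Δθ = θ'−θ = 0.354561;  (v·dt/L) = 17.5000·0.2/2.4 = 1.458333
tan δ = Δθ·L/(v·dt) = 0.243128  →  δ = 0.2385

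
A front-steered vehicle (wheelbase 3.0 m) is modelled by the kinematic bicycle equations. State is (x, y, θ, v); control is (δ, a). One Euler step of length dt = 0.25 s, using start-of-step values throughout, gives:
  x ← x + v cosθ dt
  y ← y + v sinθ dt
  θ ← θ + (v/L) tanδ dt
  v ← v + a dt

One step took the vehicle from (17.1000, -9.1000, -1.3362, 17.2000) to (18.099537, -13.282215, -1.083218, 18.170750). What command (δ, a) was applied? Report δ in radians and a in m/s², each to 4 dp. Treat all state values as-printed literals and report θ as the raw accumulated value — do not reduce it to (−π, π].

a = (v'−v)/dt = (0.970750)/0.25 = 3.8830
Δθ = θ'−θ = 0.252982;  (v·dt/L) = 17.2000·0.25/3.0 = 1.433333
tan δ = Δθ·L/(v·dt) = 0.176499  →  δ = 0.1747

δ = 0.1747, a = 3.8830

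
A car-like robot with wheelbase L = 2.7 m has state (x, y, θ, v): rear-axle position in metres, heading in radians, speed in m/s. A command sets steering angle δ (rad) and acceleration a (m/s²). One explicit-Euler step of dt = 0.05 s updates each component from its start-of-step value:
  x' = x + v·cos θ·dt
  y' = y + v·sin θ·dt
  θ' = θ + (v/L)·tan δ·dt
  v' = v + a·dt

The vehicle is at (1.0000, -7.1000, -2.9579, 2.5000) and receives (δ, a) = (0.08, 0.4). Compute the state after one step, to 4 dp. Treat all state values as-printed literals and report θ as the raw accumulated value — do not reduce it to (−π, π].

x' = 1.0000 + 2.5000·cos(-2.9579)·0.05 = 0.8771
y' = -7.1000 + 2.5000·sin(-2.9579)·0.05 = -7.1228
θ' = -2.9579 + (2.5000/2.7)·tan(0.08)·0.05 = -2.9542
v' = 2.5000 + 0.4000·0.05 = 2.5200

(0.8771, -7.1228, -2.9542, 2.5200)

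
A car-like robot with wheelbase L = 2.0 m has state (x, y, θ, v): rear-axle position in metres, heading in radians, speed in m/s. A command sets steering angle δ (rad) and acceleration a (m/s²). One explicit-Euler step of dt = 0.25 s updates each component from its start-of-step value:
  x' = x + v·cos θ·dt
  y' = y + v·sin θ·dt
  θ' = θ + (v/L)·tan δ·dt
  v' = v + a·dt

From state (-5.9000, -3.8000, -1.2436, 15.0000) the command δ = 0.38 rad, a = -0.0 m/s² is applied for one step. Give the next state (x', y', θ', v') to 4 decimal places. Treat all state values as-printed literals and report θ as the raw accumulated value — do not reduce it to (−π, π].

(-4.6948, -7.3511, -0.4947, 15.0000)

x' = -5.9000 + 15.0000·cos(-1.2436)·0.25 = -4.6948
y' = -3.8000 + 15.0000·sin(-1.2436)·0.25 = -7.3511
θ' = -1.2436 + (15.0000/2.0)·tan(0.38)·0.25 = -0.4947
v' = 15.0000 + 0.0000·0.25 = 15.0000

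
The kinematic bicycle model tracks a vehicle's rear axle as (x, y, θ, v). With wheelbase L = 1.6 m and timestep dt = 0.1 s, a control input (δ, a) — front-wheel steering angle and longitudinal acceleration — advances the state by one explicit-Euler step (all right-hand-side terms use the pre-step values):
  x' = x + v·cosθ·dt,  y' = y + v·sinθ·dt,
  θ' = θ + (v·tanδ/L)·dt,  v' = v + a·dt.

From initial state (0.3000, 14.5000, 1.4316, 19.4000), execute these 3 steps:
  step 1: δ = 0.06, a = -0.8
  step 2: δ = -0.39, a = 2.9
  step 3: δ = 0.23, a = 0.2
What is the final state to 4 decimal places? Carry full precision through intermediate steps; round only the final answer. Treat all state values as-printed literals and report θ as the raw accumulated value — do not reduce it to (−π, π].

after step 1 (δ=0.06, a=-0.8): (0.569170, 16.421236, 1.504437, 19.320000)
after step 2 (δ=-0.39, a=2.9): (0.697281, 18.348984, 1.008089, 19.610000)
after step 3 (δ=0.23, a=0.2): (1.743432, 20.007624, 1.295061, 19.630000)

(1.7434, 20.0076, 1.2951, 19.6300)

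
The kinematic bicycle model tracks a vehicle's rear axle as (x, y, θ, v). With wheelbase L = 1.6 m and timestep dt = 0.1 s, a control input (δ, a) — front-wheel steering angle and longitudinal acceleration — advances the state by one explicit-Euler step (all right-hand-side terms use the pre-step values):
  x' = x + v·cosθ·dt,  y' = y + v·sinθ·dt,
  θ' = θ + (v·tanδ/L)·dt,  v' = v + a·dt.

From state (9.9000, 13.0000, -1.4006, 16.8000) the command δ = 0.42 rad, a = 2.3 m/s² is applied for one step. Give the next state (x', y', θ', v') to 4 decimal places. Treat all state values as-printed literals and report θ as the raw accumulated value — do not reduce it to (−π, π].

x' = 9.9000 + 16.8000·cos(-1.4006)·0.1 = 10.1846
y' = 13.0000 + 16.8000·sin(-1.4006)·0.1 = 11.3443
θ' = -1.4006 + (16.8000/1.6)·tan(0.42)·0.1 = -0.9317
v' = 16.8000 + 2.3000·0.1 = 17.0300

(10.1846, 11.3443, -0.9317, 17.0300)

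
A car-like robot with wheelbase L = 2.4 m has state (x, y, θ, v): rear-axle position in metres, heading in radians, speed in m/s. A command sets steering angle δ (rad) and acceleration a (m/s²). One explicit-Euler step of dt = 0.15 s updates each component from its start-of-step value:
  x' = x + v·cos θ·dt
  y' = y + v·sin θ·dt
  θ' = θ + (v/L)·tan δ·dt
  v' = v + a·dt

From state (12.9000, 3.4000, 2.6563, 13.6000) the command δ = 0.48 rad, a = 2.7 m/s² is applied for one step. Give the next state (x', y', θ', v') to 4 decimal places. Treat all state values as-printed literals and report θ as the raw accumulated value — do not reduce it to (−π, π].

(11.0955, 4.3516, 3.0988, 14.0050)

x' = 12.9000 + 13.6000·cos(2.6563)·0.15 = 11.0955
y' = 3.4000 + 13.6000·sin(2.6563)·0.15 = 4.3516
θ' = 2.6563 + (13.6000/2.4)·tan(0.48)·0.15 = 3.0988
v' = 13.6000 + 2.7000·0.15 = 14.0050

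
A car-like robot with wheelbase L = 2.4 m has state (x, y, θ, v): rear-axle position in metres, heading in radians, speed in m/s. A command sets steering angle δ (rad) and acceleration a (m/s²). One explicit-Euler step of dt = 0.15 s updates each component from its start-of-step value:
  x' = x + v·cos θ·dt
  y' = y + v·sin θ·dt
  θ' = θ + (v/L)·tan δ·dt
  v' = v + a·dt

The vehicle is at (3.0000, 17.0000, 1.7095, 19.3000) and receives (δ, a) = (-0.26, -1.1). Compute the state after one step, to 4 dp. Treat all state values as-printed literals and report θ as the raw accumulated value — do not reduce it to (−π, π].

(2.5997, 19.8672, 1.3886, 19.1350)

x' = 3.0000 + 19.3000·cos(1.7095)·0.15 = 2.5997
y' = 17.0000 + 19.3000·sin(1.7095)·0.15 = 19.8672
θ' = 1.7095 + (19.3000/2.4)·tan(-0.26)·0.15 = 1.3886
v' = 19.3000 − 1.1000·0.15 = 19.1350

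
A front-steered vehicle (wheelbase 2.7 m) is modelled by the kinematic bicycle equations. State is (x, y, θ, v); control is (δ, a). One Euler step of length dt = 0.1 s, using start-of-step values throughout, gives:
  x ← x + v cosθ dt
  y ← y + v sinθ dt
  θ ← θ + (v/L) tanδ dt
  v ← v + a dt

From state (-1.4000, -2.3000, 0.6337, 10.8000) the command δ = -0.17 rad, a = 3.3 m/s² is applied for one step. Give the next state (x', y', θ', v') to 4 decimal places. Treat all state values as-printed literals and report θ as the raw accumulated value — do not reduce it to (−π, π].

(-0.5297, -1.6605, 0.5650, 11.1300)

x' = -1.4000 + 10.8000·cos(0.6337)·0.1 = -0.5297
y' = -2.3000 + 10.8000·sin(0.6337)·0.1 = -1.6605
θ' = 0.6337 + (10.8000/2.7)·tan(-0.17)·0.1 = 0.5650
v' = 10.8000 + 3.3000·0.1 = 11.1300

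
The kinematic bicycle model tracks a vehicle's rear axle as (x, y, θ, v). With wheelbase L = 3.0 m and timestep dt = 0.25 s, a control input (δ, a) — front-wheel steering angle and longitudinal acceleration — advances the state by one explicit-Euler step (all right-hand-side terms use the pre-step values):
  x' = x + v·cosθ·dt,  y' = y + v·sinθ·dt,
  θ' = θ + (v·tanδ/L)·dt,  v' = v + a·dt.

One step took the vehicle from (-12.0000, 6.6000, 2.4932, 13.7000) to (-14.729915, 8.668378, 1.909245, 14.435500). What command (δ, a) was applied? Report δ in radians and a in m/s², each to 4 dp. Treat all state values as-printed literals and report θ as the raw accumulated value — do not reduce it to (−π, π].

a = (v'−v)/dt = (0.735500)/0.25 = 2.9420
Δθ = θ'−θ = -0.583955;  (v·dt/L) = 13.7000·0.25/3.0 = 1.141667
tan δ = Δθ·L/(v·dt) = -0.511493  →  δ = -0.4728

δ = -0.4728, a = 2.9420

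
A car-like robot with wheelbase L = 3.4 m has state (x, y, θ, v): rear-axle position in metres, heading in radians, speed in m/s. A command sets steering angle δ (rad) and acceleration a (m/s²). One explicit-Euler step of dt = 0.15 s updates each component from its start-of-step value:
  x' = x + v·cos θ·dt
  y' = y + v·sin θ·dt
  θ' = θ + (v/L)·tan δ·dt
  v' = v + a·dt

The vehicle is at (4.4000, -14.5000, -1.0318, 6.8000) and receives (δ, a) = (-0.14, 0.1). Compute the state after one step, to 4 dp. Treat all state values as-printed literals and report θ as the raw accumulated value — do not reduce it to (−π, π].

(4.9235, -15.3754, -1.0741, 6.8150)

x' = 4.4000 + 6.8000·cos(-1.0318)·0.15 = 4.9235
y' = -14.5000 + 6.8000·sin(-1.0318)·0.15 = -15.3754
θ' = -1.0318 + (6.8000/3.4)·tan(-0.14)·0.15 = -1.0741
v' = 6.8000 + 0.1000·0.15 = 6.8150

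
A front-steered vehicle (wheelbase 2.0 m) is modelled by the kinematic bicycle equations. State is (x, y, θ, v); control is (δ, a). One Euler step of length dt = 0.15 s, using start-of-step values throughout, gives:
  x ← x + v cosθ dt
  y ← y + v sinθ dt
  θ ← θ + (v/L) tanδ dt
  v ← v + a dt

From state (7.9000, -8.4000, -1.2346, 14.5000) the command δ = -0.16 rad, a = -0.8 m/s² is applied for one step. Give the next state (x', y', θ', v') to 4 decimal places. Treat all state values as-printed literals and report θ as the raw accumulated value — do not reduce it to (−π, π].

(8.6175, -10.4532, -1.4101, 14.3800)

x' = 7.9000 + 14.5000·cos(-1.2346)·0.15 = 8.6175
y' = -8.4000 + 14.5000·sin(-1.2346)·0.15 = -10.4532
θ' = -1.2346 + (14.5000/2.0)·tan(-0.16)·0.15 = -1.4101
v' = 14.5000 − 0.8000·0.15 = 14.3800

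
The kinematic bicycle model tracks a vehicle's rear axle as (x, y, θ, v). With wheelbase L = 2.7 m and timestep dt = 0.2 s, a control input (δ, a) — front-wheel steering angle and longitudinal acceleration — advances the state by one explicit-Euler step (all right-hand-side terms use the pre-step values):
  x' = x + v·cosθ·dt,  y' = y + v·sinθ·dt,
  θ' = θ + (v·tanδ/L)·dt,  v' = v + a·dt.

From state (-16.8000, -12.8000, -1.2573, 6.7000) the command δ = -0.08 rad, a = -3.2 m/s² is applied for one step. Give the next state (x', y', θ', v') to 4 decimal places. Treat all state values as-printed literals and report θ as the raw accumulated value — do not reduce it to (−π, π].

x' = -16.8000 + 6.7000·cos(-1.2573)·0.2 = -16.3868
y' = -12.8000 + 6.7000·sin(-1.2573)·0.2 = -14.0747
θ' = -1.2573 + (6.7000/2.7)·tan(-0.08)·0.2 = -1.2971
v' = 6.7000 − 3.2000·0.2 = 6.0600

(-16.3868, -14.0747, -1.2971, 6.0600)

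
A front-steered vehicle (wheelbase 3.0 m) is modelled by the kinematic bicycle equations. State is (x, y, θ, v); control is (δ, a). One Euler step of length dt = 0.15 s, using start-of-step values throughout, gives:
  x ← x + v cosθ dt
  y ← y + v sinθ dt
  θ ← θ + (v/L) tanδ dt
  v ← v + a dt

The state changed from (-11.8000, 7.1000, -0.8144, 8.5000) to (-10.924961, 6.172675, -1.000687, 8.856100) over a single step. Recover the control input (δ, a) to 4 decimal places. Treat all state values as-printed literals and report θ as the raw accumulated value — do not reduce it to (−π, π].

δ = -0.4131, a = 2.3740

a = (v'−v)/dt = (0.356100)/0.15 = 2.3740
Δθ = θ'−θ = -0.186287;  (v·dt/L) = 8.5000·0.15/3.0 = 0.425000
tan δ = Δθ·L/(v·dt) = -0.438322  →  δ = -0.4131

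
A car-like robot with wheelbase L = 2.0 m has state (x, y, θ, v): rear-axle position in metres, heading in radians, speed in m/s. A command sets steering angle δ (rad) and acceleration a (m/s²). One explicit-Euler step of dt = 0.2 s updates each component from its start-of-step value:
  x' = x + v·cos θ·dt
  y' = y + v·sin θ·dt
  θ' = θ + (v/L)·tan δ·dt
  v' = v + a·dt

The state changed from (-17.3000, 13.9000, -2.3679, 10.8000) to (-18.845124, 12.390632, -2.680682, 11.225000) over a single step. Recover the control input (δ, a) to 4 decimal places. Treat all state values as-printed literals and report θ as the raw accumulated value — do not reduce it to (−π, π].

a = (v'−v)/dt = (0.425000)/0.2 = 2.1250
Δθ = θ'−θ = -0.312782;  (v·dt/L) = 10.8000·0.2/2.0 = 1.080000
tan δ = Δθ·L/(v·dt) = -0.289613  →  δ = -0.2819

δ = -0.2819, a = 2.1250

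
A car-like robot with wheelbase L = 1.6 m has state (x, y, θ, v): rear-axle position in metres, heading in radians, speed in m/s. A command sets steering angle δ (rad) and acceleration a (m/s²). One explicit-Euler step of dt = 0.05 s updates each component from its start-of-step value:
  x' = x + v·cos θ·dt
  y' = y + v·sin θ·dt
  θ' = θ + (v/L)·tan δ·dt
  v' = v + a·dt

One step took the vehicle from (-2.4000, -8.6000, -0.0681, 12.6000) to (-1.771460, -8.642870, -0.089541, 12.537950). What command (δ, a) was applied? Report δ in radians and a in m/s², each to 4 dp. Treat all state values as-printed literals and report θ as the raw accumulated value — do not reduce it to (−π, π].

δ = -0.0544, a = -1.2410

a = (v'−v)/dt = (-0.062050)/0.05 = -1.2410
Δθ = θ'−θ = -0.021441;  (v·dt/L) = 12.6000·0.05/1.6 = 0.393750
tan δ = Δθ·L/(v·dt) = -0.054453  →  δ = -0.0544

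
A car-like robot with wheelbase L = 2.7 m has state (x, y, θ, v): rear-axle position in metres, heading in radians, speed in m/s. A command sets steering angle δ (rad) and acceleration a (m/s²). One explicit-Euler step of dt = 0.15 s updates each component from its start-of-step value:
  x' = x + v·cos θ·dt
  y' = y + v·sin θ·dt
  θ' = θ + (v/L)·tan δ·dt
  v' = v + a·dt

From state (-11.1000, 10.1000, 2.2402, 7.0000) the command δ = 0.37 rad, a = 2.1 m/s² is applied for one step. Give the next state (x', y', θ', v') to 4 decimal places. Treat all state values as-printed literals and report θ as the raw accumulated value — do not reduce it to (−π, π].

x' = -11.1000 + 7.0000·cos(2.2402)·0.15 = -11.7515
y' = 10.1000 + 7.0000·sin(2.2402)·0.15 = 10.9234
θ' = 2.2402 + (7.0000/2.7)·tan(0.37)·0.15 = 2.3910
v' = 7.0000 + 2.1000·0.15 = 7.3150

(-11.7515, 10.9234, 2.3910, 7.3150)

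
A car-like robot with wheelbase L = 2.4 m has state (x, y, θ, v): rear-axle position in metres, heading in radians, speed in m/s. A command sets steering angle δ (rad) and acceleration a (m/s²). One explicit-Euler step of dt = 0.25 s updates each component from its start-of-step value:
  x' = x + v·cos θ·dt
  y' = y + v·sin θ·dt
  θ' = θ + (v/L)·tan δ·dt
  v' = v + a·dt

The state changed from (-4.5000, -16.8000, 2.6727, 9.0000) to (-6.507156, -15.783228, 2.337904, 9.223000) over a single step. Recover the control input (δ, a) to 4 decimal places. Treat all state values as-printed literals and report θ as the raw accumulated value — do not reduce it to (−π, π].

a = (v'−v)/dt = (0.223000)/0.25 = 0.8920
Δθ = θ'−θ = -0.334796;  (v·dt/L) = 9.0000·0.25/2.4 = 0.937500
tan δ = Δθ·L/(v·dt) = -0.357116  →  δ = -0.3430

δ = -0.3430, a = 0.8920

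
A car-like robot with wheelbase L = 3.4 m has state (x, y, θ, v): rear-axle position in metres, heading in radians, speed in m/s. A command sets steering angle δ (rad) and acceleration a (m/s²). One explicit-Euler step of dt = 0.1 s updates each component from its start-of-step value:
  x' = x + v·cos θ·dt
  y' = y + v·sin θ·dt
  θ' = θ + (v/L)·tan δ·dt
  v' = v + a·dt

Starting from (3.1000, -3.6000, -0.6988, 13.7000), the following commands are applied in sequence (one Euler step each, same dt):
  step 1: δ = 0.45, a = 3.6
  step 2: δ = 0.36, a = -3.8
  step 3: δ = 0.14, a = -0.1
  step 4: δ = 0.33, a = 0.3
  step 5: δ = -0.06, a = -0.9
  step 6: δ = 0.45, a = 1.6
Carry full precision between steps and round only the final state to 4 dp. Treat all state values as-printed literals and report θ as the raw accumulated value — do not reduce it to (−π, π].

(10.6681, -6.4726, 0.0151, 13.7700)

after step 1 (δ=0.45, a=3.6): (4.148892, -4.481320, -0.504157, 14.060000)
after step 2 (δ=0.36, a=-3.8): (5.379960, -5.160516, -0.348504, 13.680000)
after step 3 (δ=0.14, a=-0.1): (6.665723, -5.627677, -0.291803, 13.670000)
after step 4 (δ=0.33, a=0.3): (7.974935, -6.020935, -0.154088, 13.700000)
after step 5 (δ=-0.06, a=-0.9): (9.328703, -6.231201, -0.178294, 13.610000)
after step 6 (δ=0.45, a=1.6): (10.668128, -6.472575, 0.015070, 13.770000)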